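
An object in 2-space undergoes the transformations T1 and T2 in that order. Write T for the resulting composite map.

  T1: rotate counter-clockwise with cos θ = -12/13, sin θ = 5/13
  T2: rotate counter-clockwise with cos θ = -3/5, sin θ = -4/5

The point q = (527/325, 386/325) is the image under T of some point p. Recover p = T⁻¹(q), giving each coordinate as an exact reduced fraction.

T1 = [-12/13 -5/13 0; 5/13 -12/13 0; 0 0 1]
T2·T1 = [56/65 -33/65 0; 33/65 56/65 0; 0 0 1]
det M = 1; M⁻¹ = [56/65 33/65 0; -33/65 56/65 0; 0 0 1]
M⁻¹ · (527/325, 386/325)ᵀ = (2, 1/5)ᵀ

p = (2, 1/5)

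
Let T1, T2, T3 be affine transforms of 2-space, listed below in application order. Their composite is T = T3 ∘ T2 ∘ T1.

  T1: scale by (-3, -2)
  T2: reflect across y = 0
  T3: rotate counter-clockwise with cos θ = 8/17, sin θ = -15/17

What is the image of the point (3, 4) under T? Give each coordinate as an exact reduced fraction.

T(p) = (48/17, 199/17)

T1 scale by (-3, -2): (3, 4) → (-9, -8)
T2 reflect across y = 0: (-9, -8) → (-9, 8)
T3 rotate counter-clockwise with cos θ = 8/17, sin θ = -15/17: (-9, 8) → (48/17, 199/17)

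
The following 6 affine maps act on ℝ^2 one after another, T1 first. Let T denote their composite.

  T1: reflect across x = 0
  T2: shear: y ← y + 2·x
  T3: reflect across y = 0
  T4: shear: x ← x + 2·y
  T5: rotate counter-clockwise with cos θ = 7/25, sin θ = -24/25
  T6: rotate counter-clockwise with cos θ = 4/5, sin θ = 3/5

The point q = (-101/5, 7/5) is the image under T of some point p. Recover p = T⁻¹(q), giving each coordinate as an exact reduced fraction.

T1 = [-1 0 0; 0 1 0; 0 0 1]
T2·T1 = [-1 0 0; -2 1 0; 0 0 1]
T3·…·T1 = [-1 0 0; 2 -1 0; 0 0 1]
T4·…·T1 = [3 -2 0; 2 -1 0; 0 0 1]
T5·…·T1 = [69/25 -38/25 0; -58/25 41/25 0; 0 0 1]
T6·…·T1 = [18/5 -11/5 0; -1/5 2/5 0; 0 0 1]
det M = 1; M⁻¹ = [2/5 11/5 0; 1/5 18/5 0; 0 0 1]
M⁻¹ · (-101/5, 7/5)ᵀ = (-5, 1)ᵀ

p = (-5, 1)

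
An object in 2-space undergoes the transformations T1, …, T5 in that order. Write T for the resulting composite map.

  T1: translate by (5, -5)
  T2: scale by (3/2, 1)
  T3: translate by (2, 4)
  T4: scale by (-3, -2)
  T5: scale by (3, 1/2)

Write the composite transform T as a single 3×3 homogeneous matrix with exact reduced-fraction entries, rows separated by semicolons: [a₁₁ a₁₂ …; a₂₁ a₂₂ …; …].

T1 = [1 0 5; 0 1 -5; 0 0 1]
T2·T1 = [3/2 0 15/2; 0 1 -5; 0 0 1]
T3·…·T1 = [3/2 0 19/2; 0 1 -1; 0 0 1]
T4·…·T1 = [-9/2 0 -57/2; 0 -2 2; 0 0 1]
T5·…·T1 = [-27/2 0 -171/2; 0 -1 1; 0 0 1]

T = [-27/2 0 -171/2; 0 -1 1; 0 0 1]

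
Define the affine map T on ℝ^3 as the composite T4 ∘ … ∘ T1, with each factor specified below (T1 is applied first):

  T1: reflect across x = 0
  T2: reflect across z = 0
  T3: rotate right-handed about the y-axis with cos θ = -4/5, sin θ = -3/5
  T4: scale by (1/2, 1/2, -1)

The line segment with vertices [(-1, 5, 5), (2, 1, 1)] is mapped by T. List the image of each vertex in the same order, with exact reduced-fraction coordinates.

image vertices: (11/10, 5/2, -23/5), (11/10, 1/2, 2/5)

T1 reflect across x = 0: (-1, 5, 5) → (1, 5, 5); (2, 1, 1) → (-2, 1, 1)
T2 reflect across z = 0: (1, 5, 5) → (1, 5, -5); (-2, 1, 1) → (-2, 1, -1)
T3 rotate right-handed about the y-axis with cos θ = -4/5, sin θ = -3/5: (1, 5, -5) → (11/5, 5, 23/5); (-2, 1, -1) → (11/5, 1, -2/5)
T4 scale by (1/2, 1/2, -1): (11/5, 5, 23/5) → (11/10, 5/2, -23/5); (11/5, 1, -2/5) → (11/10, 1/2, 2/5)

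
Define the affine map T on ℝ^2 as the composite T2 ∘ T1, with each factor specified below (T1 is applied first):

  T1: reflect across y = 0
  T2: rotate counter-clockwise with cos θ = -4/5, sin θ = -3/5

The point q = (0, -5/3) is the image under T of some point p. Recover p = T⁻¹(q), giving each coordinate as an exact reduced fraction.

T1 = [1 0 0; 0 -1 0; 0 0 1]
T2·T1 = [-4/5 -3/5 0; -3/5 4/5 0; 0 0 1]
det M = -1; M⁻¹ = [-4/5 -3/5 0; -3/5 4/5 0; 0 0 1]
M⁻¹ · (0, -5/3)ᵀ = (1, -4/3)ᵀ

p = (1, -4/3)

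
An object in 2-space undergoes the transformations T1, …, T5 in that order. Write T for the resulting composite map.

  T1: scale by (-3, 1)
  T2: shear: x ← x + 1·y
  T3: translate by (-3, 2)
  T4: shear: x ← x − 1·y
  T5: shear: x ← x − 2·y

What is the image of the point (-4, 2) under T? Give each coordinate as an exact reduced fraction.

T1 scale by (-3, 1): (-4, 2) → (12, 2)
T2 shear: x ← x + 1·y: (12, 2) → (14, 2)
T3 translate by (-3, 2): (14, 2) → (11, 4)
T4 shear: x ← x − 1·y: (11, 4) → (7, 4)
T5 shear: x ← x − 2·y: (7, 4) → (-1, 4)

T(p) = (-1, 4)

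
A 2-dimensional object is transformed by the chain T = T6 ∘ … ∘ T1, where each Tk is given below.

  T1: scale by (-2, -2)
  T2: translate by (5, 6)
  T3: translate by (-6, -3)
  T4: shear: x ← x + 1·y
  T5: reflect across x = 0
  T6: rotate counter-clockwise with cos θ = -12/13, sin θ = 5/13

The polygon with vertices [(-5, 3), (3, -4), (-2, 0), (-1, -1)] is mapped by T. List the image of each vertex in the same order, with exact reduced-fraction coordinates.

T1 scale by (-2, -2): (-5, 3) → (10, -6); (3, -4) → (-6, 8); (-2, 0) → (4, 0); (-1, -1) → (2, 2)
T2 translate by (5, 6): (10, -6) → (15, 0); (-6, 8) → (-1, 14); (4, 0) → (9, 6); (2, 2) → (7, 8)
T3 translate by (-6, -3): (15, 0) → (9, -3); (-1, 14) → (-7, 11); (9, 6) → (3, 3); (7, 8) → (1, 5)
T4 shear: x ← x + 1·y: (9, -3) → (6, -3); (-7, 11) → (4, 11); (3, 3) → (6, 3); (1, 5) → (6, 5)
T5 reflect across x = 0: (6, -3) → (-6, -3); (4, 11) → (-4, 11); (6, 3) → (-6, 3); (6, 5) → (-6, 5)
T6 rotate counter-clockwise with cos θ = -12/13, sin θ = 5/13: (-6, -3) → (87/13, 6/13); (-4, 11) → (-7/13, -152/13); (-6, 3) → (57/13, -66/13); (-6, 5) → (47/13, -90/13)

image vertices: (87/13, 6/13), (-7/13, -152/13), (57/13, -66/13), (47/13, -90/13)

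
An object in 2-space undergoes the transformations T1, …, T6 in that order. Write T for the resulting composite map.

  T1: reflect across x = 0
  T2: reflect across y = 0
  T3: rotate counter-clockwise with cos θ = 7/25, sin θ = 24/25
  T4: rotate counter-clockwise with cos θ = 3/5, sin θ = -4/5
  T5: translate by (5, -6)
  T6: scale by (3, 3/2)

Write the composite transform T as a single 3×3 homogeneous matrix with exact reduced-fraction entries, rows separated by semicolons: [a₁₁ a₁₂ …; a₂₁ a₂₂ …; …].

T1 = [-1 0 0; 0 1 0; 0 0 1]
T2·T1 = [-1 0 0; 0 -1 0; 0 0 1]
T3·…·T1 = [-7/25 24/25 0; -24/25 -7/25 0; 0 0 1]
T4·…·T1 = [-117/125 44/125 0; -44/125 -117/125 0; 0 0 1]
T5·…·T1 = [-117/125 44/125 5; -44/125 -117/125 -6; 0 0 1]
T6·…·T1 = [-351/125 132/125 15; -66/125 -351/250 -9; 0 0 1]

T = [-351/125 132/125 15; -66/125 -351/250 -9; 0 0 1]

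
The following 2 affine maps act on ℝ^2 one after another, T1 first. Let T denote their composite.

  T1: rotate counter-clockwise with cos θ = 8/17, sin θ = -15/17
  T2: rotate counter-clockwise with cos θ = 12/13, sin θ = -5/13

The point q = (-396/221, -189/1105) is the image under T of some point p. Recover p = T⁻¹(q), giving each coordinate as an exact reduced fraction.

p = (0, -9/5)

T1 = [8/17 15/17 0; -15/17 8/17 0; 0 0 1]
T2·T1 = [21/221 220/221 0; -220/221 21/221 0; 0 0 1]
det M = 1; M⁻¹ = [21/221 -220/221 0; 220/221 21/221 0; 0 0 1]
M⁻¹ · (-396/221, -189/1105)ᵀ = (0, -9/5)ᵀ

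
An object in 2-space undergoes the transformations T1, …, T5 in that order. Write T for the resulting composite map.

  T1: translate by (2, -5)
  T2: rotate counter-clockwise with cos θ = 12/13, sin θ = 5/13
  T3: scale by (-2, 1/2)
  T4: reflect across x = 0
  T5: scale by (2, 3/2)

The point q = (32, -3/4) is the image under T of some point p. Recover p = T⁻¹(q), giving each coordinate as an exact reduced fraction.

T1 = [1 0 2; 0 1 -5; 0 0 1]
T2·T1 = [12/13 -5/13 49/13; 5/13 12/13 -50/13; 0 0 1]
T3·…·T1 = [-24/13 10/13 -98/13; 5/26 6/13 -25/13; 0 0 1]
T4·…·T1 = [24/13 -10/13 98/13; 5/26 6/13 -25/13; 0 0 1]
T5·…·T1 = [48/13 -20/13 196/13; 15/52 9/13 -75/26; 0 0 1]
det M = 3; M⁻¹ = [3/13 20/39 -2; -5/52 16/13 5; 0 0 1]
M⁻¹ · (32, -3/4)ᵀ = (5, 1)ᵀ

p = (5, 1)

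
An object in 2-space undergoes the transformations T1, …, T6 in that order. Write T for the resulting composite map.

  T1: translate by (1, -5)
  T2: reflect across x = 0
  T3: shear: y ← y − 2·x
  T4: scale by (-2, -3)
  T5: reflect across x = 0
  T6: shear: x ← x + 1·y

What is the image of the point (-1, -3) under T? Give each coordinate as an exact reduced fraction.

T1 translate by (1, -5): (-1, -3) → (0, -8)
T2 reflect across x = 0: (0, -8) → (0, -8)
T3 shear: y ← y − 2·x: (0, -8) → (0, -8)
T4 scale by (-2, -3): (0, -8) → (0, 24)
T5 reflect across x = 0: (0, 24) → (0, 24)
T6 shear: x ← x + 1·y: (0, 24) → (24, 24)

T(p) = (24, 24)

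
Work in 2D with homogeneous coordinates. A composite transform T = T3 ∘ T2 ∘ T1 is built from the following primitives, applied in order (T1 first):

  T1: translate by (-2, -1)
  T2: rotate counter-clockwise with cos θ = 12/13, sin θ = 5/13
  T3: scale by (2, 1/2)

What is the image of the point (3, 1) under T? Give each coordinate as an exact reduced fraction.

T(p) = (24/13, 5/26)

T1 translate by (-2, -1): (3, 1) → (1, 0)
T2 rotate counter-clockwise with cos θ = 12/13, sin θ = 5/13: (1, 0) → (12/13, 5/13)
T3 scale by (2, 1/2): (12/13, 5/13) → (24/13, 5/26)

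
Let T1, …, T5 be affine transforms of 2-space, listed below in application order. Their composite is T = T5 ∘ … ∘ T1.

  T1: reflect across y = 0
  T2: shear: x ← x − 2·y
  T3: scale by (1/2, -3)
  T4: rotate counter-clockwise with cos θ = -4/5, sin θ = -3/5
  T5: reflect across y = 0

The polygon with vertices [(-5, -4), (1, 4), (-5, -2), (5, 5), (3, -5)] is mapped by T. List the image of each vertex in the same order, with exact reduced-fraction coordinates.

T1 reflect across y = 0: (-5, -4) → (-5, 4); (1, 4) → (1, -4); (-5, -2) → (-5, 2); (5, 5) → (5, -5); (3, -5) → (3, 5)
T2 shear: x ← x − 2·y: (-5, 4) → (-13, 4); (1, -4) → (9, -4); (-5, 2) → (-9, 2); (5, -5) → (15, -5); (3, 5) → (-7, 5)
T3 scale by (1/2, -3): (-13, 4) → (-13/2, -12); (9, -4) → (9/2, 12); (-9, 2) → (-9/2, -6); (15, -5) → (15/2, 15); (-7, 5) → (-7/2, -15)
T4 rotate counter-clockwise with cos θ = -4/5, sin θ = -3/5: (-13/2, -12) → (-2, 27/2); (9/2, 12) → (18/5, -123/10); (-9/2, -6) → (0, 15/2); (15/2, 15) → (3, -33/2); (-7/2, -15) → (-31/5, 141/10)
T5 reflect across y = 0: (-2, 27/2) → (-2, -27/2); (18/5, -123/10) → (18/5, 123/10); (0, 15/2) → (0, -15/2); (3, -33/2) → (3, 33/2); (-31/5, 141/10) → (-31/5, -141/10)

image vertices: (-2, -27/2), (18/5, 123/10), (0, -15/2), (3, 33/2), (-31/5, -141/10)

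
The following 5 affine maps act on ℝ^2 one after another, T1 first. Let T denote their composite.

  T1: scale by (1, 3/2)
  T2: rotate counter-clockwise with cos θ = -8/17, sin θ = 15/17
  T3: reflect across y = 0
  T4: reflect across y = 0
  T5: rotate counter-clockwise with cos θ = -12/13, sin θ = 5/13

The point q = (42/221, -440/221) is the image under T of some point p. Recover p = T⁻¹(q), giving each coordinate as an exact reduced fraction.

p = (2, 0)

T1 = [1 0 0; 0 3/2 0; 0 0 1]
T2·T1 = [-8/17 -45/34 0; 15/17 -12/17 0; 0 0 1]
T3·…·T1 = [-8/17 -45/34 0; -15/17 12/17 0; 0 0 1]
T4·…·T1 = [-8/17 -45/34 0; 15/17 -12/17 0; 0 0 1]
T5·…·T1 = [21/221 330/221 0; -220/221 63/442 0; 0 0 1]
det M = 3/2; M⁻¹ = [21/221 -220/221 0; 440/663 14/221 0; 0 0 1]
M⁻¹ · (42/221, -440/221)ᵀ = (2, 0)ᵀ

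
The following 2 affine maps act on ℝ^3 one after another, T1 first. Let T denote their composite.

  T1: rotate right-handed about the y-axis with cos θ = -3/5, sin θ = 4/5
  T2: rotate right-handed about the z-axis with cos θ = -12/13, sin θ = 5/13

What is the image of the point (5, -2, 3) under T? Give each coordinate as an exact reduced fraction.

T(p) = (86/65, 21/13, -29/5)

T1 rotate right-handed about the y-axis with cos θ = -3/5, sin θ = 4/5: (5, -2, 3) → (-3/5, -2, -29/5)
T2 rotate right-handed about the z-axis with cos θ = -12/13, sin θ = 5/13: (-3/5, -2, -29/5) → (86/65, 21/13, -29/5)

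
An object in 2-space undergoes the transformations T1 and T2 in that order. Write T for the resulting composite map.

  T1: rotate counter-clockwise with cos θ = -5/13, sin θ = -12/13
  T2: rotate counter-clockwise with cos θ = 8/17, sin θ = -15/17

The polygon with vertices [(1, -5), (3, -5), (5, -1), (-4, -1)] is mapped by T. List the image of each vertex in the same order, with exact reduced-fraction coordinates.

image vertices: (-25/17, 83/17), (-45/13, 61/13), (-1121/221, 115/221), (859/221, 304/221)

T1 rotate counter-clockwise with cos θ = -5/13, sin θ = -12/13: (1, -5) → (-5, 1); (3, -5) → (-75/13, -11/13); (5, -1) → (-37/13, -55/13); (-4, -1) → (8/13, 53/13)
T2 rotate counter-clockwise with cos θ = 8/17, sin θ = -15/17: (-5, 1) → (-25/17, 83/17); (-75/13, -11/13) → (-45/13, 61/13); (-37/13, -55/13) → (-1121/221, 115/221); (8/13, 53/13) → (859/221, 304/221)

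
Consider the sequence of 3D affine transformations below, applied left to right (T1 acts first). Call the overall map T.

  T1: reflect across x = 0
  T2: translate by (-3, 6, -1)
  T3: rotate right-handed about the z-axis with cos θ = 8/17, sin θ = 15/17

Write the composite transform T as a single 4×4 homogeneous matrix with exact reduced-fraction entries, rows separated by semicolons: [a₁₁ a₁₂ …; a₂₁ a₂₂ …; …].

T = [-8/17 -15/17 0 -114/17; -15/17 8/17 0 3/17; 0 0 1 -1; 0 0 0 1]

T1 = [-1 0 0 0; 0 1 0 0; 0 0 1 0; 0 0 0 1]
T2·T1 = [-1 0 0 -3; 0 1 0 6; 0 0 1 -1; 0 0 0 1]
T3·…·T1 = [-8/17 -15/17 0 -114/17; -15/17 8/17 0 3/17; 0 0 1 -1; 0 0 0 1]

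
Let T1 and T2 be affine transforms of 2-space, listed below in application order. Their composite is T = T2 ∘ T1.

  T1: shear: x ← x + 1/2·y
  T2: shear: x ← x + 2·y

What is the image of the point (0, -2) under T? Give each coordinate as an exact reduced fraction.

T(p) = (-5, -2)

T1 shear: x ← x + 1/2·y: (0, -2) → (-1, -2)
T2 shear: x ← x + 2·y: (-1, -2) → (-5, -2)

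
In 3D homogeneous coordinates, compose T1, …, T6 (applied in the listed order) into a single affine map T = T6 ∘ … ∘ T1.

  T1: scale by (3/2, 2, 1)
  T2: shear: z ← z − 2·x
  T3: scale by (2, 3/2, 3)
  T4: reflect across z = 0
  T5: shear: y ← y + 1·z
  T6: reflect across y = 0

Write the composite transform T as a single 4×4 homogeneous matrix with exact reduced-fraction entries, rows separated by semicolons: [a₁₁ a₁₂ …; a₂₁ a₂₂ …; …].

T = [3 0 0 0; -9 -3 3 0; 9 0 -3 0; 0 0 0 1]

T1 = [3/2 0 0 0; 0 2 0 0; 0 0 1 0; 0 0 0 1]
T2·T1 = [3/2 0 0 0; 0 2 0 0; -3 0 1 0; 0 0 0 1]
T3·…·T1 = [3 0 0 0; 0 3 0 0; -9 0 3 0; 0 0 0 1]
T4·…·T1 = [3 0 0 0; 0 3 0 0; 9 0 -3 0; 0 0 0 1]
T5·…·T1 = [3 0 0 0; 9 3 -3 0; 9 0 -3 0; 0 0 0 1]
T6·…·T1 = [3 0 0 0; -9 -3 3 0; 9 0 -3 0; 0 0 0 1]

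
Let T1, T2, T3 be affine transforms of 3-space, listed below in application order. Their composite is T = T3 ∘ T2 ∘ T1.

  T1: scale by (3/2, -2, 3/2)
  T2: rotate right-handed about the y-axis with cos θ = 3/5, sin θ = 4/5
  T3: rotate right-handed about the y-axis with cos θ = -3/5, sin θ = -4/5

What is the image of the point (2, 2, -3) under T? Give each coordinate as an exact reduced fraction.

T1 scale by (3/2, -2, 3/2): (2, 2, -3) → (3, -4, -9/2)
T2 rotate right-handed about the y-axis with cos θ = 3/5, sin θ = 4/5: (3, -4, -9/2) → (-9/5, -4, -51/10)
T3 rotate right-handed about the y-axis with cos θ = -3/5, sin θ = -4/5: (-9/5, -4, -51/10) → (129/25, -4, 81/50)

T(p) = (129/25, -4, 81/50)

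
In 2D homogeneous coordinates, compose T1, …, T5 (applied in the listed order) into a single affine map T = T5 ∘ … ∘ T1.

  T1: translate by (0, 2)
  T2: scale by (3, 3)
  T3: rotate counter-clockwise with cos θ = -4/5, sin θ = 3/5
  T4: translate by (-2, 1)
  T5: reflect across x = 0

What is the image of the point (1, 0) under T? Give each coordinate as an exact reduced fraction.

T(p) = (8, -2)

T1 translate by (0, 2): (1, 0) → (1, 2)
T2 scale by (3, 3): (1, 2) → (3, 6)
T3 rotate counter-clockwise with cos θ = -4/5, sin θ = 3/5: (3, 6) → (-6, -3)
T4 translate by (-2, 1): (-6, -3) → (-8, -2)
T5 reflect across x = 0: (-8, -2) → (8, -2)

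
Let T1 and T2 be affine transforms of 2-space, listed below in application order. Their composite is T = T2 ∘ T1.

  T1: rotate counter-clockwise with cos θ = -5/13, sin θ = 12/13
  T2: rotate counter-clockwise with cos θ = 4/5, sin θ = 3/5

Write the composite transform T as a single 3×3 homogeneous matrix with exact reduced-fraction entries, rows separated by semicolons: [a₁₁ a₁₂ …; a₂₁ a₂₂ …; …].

T1 = [-5/13 -12/13 0; 12/13 -5/13 0; 0 0 1]
T2·T1 = [-56/65 -33/65 0; 33/65 -56/65 0; 0 0 1]

T = [-56/65 -33/65 0; 33/65 -56/65 0; 0 0 1]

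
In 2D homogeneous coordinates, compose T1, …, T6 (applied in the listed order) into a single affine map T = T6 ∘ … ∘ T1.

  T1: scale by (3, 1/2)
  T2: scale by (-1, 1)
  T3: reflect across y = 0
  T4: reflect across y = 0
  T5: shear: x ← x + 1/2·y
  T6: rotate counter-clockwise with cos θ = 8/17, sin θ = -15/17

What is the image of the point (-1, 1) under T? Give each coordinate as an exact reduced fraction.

T1 scale by (3, 1/2): (-1, 1) → (-3, 1/2)
T2 scale by (-1, 1): (-3, 1/2) → (3, 1/2)
T3 reflect across y = 0: (3, 1/2) → (3, -1/2)
T4 reflect across y = 0: (3, -1/2) → (3, 1/2)
T5 shear: x ← x + 1/2·y: (3, 1/2) → (13/4, 1/2)
T6 rotate counter-clockwise with cos θ = 8/17, sin θ = -15/17: (13/4, 1/2) → (67/34, -179/68)

T(p) = (67/34, -179/68)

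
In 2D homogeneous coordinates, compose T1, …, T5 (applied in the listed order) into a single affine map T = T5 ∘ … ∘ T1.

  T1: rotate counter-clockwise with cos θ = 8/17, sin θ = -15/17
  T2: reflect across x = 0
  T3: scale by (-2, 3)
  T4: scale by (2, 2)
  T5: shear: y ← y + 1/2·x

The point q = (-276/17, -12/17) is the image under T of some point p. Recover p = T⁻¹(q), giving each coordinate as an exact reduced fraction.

p = (-3, -3)

T1 = [8/17 15/17 0; -15/17 8/17 0; 0 0 1]
T2·T1 = [-8/17 -15/17 0; -15/17 8/17 0; 0 0 1]
T3·…·T1 = [16/17 30/17 0; -45/17 24/17 0; 0 0 1]
T4·…·T1 = [32/17 60/17 0; -90/17 48/17 0; 0 0 1]
T5·…·T1 = [32/17 60/17 0; -74/17 78/17 0; 0 0 1]
det M = 24; M⁻¹ = [13/68 -5/34 0; 37/204 4/51 0; 0 0 1]
M⁻¹ · (-276/17, -12/17)ᵀ = (-3, -3)ᵀ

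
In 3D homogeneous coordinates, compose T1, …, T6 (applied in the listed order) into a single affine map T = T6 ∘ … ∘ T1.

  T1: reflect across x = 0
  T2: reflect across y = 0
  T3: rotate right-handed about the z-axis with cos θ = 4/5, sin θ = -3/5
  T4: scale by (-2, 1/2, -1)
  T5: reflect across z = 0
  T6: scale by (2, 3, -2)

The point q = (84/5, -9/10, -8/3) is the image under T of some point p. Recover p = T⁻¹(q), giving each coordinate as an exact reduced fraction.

p = (3, 3, 4/3)

T1 = [-1 0 0 0; 0 1 0 0; 0 0 1 0; 0 0 0 1]
T2·T1 = [-1 0 0 0; 0 -1 0 0; 0 0 1 0; 0 0 0 1]
T3·…·T1 = [-4/5 -3/5 0 0; 3/5 -4/5 0 0; 0 0 1 0; 0 0 0 1]
T4·…·T1 = [8/5 6/5 0 0; 3/10 -2/5 0 0; 0 0 -1 0; 0 0 0 1]
T5·…·T1 = [8/5 6/5 0 0; 3/10 -2/5 0 0; 0 0 1 0; 0 0 0 1]
T6·…·T1 = [16/5 12/5 0 0; 9/10 -6/5 0 0; 0 0 -2 0; 0 0 0 1]
det M = 12; M⁻¹ = [1/5 2/5 0 0; 3/20 -8/15 0 0; 0 0 -1/2 0; 0 0 0 1]
M⁻¹ · (84/5, -9/10, -8/3)ᵀ = (3, 3, 4/3)ᵀ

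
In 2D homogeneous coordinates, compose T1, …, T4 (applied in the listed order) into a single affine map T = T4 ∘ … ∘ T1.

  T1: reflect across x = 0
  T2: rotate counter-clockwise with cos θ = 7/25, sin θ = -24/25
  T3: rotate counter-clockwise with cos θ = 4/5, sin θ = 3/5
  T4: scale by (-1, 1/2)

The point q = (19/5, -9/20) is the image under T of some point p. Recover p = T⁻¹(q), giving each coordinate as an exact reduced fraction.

p = (5/2, -3)

T1 = [-1 0 0; 0 1 0; 0 0 1]
T2·T1 = [-7/25 24/25 0; 24/25 7/25 0; 0 0 1]
T3·…·T1 = [-4/5 3/5 0; 3/5 4/5 0; 0 0 1]
T4·…·T1 = [4/5 -3/5 0; 3/10 2/5 0; 0 0 1]
det M = 1/2; M⁻¹ = [4/5 6/5 0; -3/5 8/5 0; 0 0 1]
M⁻¹ · (19/5, -9/20)ᵀ = (5/2, -3)ᵀ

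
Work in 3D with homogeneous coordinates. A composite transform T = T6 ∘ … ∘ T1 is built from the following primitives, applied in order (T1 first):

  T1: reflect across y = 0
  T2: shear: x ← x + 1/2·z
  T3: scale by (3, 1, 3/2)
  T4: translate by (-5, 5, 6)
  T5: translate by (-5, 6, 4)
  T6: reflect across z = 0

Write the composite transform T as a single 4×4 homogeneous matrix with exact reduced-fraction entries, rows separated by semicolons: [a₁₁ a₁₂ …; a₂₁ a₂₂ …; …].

T = [3 0 3/2 -10; 0 -1 0 11; 0 0 -3/2 -10; 0 0 0 1]

T1 = [1 0 0 0; 0 -1 0 0; 0 0 1 0; 0 0 0 1]
T2·T1 = [1 0 1/2 0; 0 -1 0 0; 0 0 1 0; 0 0 0 1]
T3·…·T1 = [3 0 3/2 0; 0 -1 0 0; 0 0 3/2 0; 0 0 0 1]
T4·…·T1 = [3 0 3/2 -5; 0 -1 0 5; 0 0 3/2 6; 0 0 0 1]
T5·…·T1 = [3 0 3/2 -10; 0 -1 0 11; 0 0 3/2 10; 0 0 0 1]
T6·…·T1 = [3 0 3/2 -10; 0 -1 0 11; 0 0 -3/2 -10; 0 0 0 1]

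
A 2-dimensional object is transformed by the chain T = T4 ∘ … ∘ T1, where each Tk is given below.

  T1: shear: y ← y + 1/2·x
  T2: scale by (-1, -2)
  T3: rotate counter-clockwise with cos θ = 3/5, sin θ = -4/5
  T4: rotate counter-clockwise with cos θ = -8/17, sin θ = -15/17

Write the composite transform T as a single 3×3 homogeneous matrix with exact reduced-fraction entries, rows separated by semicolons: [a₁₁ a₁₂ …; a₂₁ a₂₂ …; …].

T1 = [1 0 0; 1/2 1 0; 0 0 1]
T2·T1 = [-1 0 0; -1 -2 0; 0 0 1]
T3·…·T1 = [-7/5 -8/5 0; 1/5 -6/5 0; 0 0 1]
T4·…·T1 = [71/85 -26/85 0; 97/85 168/85 0; 0 0 1]

T = [71/85 -26/85 0; 97/85 168/85 0; 0 0 1]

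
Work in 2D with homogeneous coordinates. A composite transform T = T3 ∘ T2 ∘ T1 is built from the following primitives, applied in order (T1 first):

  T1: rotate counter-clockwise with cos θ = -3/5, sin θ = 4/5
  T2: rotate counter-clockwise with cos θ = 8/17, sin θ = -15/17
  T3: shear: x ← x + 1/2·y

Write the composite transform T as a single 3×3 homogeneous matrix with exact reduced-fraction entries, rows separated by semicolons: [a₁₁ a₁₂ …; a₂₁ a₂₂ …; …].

T1 = [-3/5 -4/5 0; 4/5 -3/5 0; 0 0 1]
T2·T1 = [36/85 -77/85 0; 77/85 36/85 0; 0 0 1]
T3·…·T1 = [149/170 -59/85 0; 77/85 36/85 0; 0 0 1]

T = [149/170 -59/85 0; 77/85 36/85 0; 0 0 1]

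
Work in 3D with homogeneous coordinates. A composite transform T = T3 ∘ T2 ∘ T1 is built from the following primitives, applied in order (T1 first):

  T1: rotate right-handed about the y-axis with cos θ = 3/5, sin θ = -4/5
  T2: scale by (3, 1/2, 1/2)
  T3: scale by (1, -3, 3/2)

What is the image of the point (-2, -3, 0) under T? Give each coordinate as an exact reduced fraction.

T1 rotate right-handed about the y-axis with cos θ = 3/5, sin θ = -4/5: (-2, -3, 0) → (-6/5, -3, -8/5)
T2 scale by (3, 1/2, 1/2): (-6/5, -3, -8/5) → (-18/5, -3/2, -4/5)
T3 scale by (1, -3, 3/2): (-18/5, -3/2, -4/5) → (-18/5, 9/2, -6/5)

T(p) = (-18/5, 9/2, -6/5)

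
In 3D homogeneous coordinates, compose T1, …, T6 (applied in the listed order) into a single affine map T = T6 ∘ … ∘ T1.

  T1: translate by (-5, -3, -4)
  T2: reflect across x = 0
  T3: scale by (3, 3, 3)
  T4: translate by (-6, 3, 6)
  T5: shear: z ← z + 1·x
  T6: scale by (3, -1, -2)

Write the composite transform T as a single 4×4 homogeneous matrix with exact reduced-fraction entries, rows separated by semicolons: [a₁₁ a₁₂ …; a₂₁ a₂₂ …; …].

T1 = [1 0 0 -5; 0 1 0 -3; 0 0 1 -4; 0 0 0 1]
T2·T1 = [-1 0 0 5; 0 1 0 -3; 0 0 1 -4; 0 0 0 1]
T3·…·T1 = [-3 0 0 15; 0 3 0 -9; 0 0 3 -12; 0 0 0 1]
T4·…·T1 = [-3 0 0 9; 0 3 0 -6; 0 0 3 -6; 0 0 0 1]
T5·…·T1 = [-3 0 0 9; 0 3 0 -6; -3 0 3 3; 0 0 0 1]
T6·…·T1 = [-9 0 0 27; 0 -3 0 6; 6 0 -6 -6; 0 0 0 1]

T = [-9 0 0 27; 0 -3 0 6; 6 0 -6 -6; 0 0 0 1]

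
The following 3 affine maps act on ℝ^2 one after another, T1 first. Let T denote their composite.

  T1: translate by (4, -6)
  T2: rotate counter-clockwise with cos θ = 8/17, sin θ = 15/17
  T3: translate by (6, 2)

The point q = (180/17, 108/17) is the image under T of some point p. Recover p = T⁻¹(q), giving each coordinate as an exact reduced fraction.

T1 = [1 0 4; 0 1 -6; 0 0 1]
T2·T1 = [8/17 -15/17 122/17; 15/17 8/17 12/17; 0 0 1]
T3·…·T1 = [8/17 -15/17 224/17; 15/17 8/17 46/17; 0 0 1]
det M = 1; M⁻¹ = [8/17 15/17 -146/17; -15/17 8/17 176/17; 0 0 1]
M⁻¹ · (180/17, 108/17)ᵀ = (2, 4)ᵀ

p = (2, 4)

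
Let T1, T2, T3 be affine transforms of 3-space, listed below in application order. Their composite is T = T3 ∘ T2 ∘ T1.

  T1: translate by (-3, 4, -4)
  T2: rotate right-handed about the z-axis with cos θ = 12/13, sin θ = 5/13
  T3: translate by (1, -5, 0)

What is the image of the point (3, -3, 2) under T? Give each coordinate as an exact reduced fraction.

T1 translate by (-3, 4, -4): (3, -3, 2) → (0, 1, -2)
T2 rotate right-handed about the z-axis with cos θ = 12/13, sin θ = 5/13: (0, 1, -2) → (-5/13, 12/13, -2)
T3 translate by (1, -5, 0): (-5/13, 12/13, -2) → (8/13, -53/13, -2)

T(p) = (8/13, -53/13, -2)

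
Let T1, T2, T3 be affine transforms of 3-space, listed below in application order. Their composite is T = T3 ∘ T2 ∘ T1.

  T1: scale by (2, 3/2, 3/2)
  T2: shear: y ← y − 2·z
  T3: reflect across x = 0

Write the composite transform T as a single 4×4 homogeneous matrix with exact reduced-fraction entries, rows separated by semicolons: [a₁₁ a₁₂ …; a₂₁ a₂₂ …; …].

T = [-2 0 0 0; 0 3/2 -3 0; 0 0 3/2 0; 0 0 0 1]

T1 = [2 0 0 0; 0 3/2 0 0; 0 0 3/2 0; 0 0 0 1]
T2·T1 = [2 0 0 0; 0 3/2 -3 0; 0 0 3/2 0; 0 0 0 1]
T3·…·T1 = [-2 0 0 0; 0 3/2 -3 0; 0 0 3/2 0; 0 0 0 1]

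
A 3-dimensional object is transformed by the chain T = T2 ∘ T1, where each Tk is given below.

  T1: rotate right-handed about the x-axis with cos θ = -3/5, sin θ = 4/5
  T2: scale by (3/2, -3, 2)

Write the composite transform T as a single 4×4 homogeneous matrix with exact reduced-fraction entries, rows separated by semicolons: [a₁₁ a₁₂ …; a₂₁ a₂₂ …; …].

T = [3/2 0 0 0; 0 9/5 12/5 0; 0 8/5 -6/5 0; 0 0 0 1]

T1 = [1 0 0 0; 0 -3/5 -4/5 0; 0 4/5 -3/5 0; 0 0 0 1]
T2·T1 = [3/2 0 0 0; 0 9/5 12/5 0; 0 8/5 -6/5 0; 0 0 0 1]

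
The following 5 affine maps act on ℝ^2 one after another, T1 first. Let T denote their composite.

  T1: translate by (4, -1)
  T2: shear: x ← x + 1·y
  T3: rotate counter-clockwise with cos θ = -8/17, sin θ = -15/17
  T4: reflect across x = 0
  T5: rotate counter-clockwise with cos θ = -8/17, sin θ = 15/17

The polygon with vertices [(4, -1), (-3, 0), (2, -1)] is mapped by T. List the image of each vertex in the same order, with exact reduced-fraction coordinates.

T1 translate by (4, -1): (4, -1) → (8, -2); (-3, 0) → (1, -1); (2, -1) → (6, -2)
T2 shear: x ← x + 1·y: (8, -2) → (6, -2); (1, -1) → (0, -1); (6, -2) → (4, -2)
T3 rotate counter-clockwise with cos θ = -8/17, sin θ = -15/17: (6, -2) → (-78/17, -74/17); (0, -1) → (-15/17, 8/17); (4, -2) → (-62/17, -44/17)
T4 reflect across x = 0: (-78/17, -74/17) → (78/17, -74/17); (-15/17, 8/17) → (15/17, 8/17); (-62/17, -44/17) → (62/17, -44/17)
T5 rotate counter-clockwise with cos θ = -8/17, sin θ = 15/17: (78/17, -74/17) → (486/289, 1762/289); (15/17, 8/17) → (-240/289, 161/289); (62/17, -44/17) → (164/289, 1282/289)

image vertices: (486/289, 1762/289), (-240/289, 161/289), (164/289, 1282/289)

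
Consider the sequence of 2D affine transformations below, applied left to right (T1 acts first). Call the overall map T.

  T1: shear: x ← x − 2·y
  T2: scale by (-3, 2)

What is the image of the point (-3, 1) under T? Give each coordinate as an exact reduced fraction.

T1 shear: x ← x − 2·y: (-3, 1) → (-5, 1)
T2 scale by (-3, 2): (-5, 1) → (15, 2)

T(p) = (15, 2)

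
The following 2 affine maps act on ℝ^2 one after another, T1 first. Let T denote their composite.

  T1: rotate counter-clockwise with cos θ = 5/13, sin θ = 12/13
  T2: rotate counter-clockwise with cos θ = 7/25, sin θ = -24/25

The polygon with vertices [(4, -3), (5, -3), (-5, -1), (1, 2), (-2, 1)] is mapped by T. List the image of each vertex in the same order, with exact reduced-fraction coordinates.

image vertices: (1184/325, -1113/325), (1507/325, -1149/325), (-127/25, -11/25), (79/65, 122/65), (-122/65, 79/65)

T1 rotate counter-clockwise with cos θ = 5/13, sin θ = 12/13: (4, -3) → (56/13, 33/13); (5, -3) → (61/13, 45/13); (-5, -1) → (-1, -5); (1, 2) → (-19/13, 22/13); (-2, 1) → (-22/13, -19/13)
T2 rotate counter-clockwise with cos θ = 7/25, sin θ = -24/25: (56/13, 33/13) → (1184/325, -1113/325); (61/13, 45/13) → (1507/325, -1149/325); (-1, -5) → (-127/25, -11/25); (-19/13, 22/13) → (79/65, 122/65); (-22/13, -19/13) → (-122/65, 79/65)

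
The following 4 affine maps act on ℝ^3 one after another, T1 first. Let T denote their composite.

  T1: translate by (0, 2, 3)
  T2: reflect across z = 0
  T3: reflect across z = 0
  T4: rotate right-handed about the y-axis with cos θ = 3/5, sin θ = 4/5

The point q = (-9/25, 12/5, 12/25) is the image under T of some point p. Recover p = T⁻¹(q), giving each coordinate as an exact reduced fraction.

p = (-3/5, 2/5, -3)

T1 = [1 0 0 0; 0 1 0 2; 0 0 1 3; 0 0 0 1]
T2·T1 = [1 0 0 0; 0 1 0 2; 0 0 -1 -3; 0 0 0 1]
T3·…·T1 = [1 0 0 0; 0 1 0 2; 0 0 1 3; 0 0 0 1]
T4·…·T1 = [3/5 0 4/5 12/5; 0 1 0 2; -4/5 0 3/5 9/5; 0 0 0 1]
det M = 1; M⁻¹ = [3/5 0 -4/5 0; 0 1 0 -2; 4/5 0 3/5 -3; 0 0 0 1]
M⁻¹ · (-9/25, 12/5, 12/25)ᵀ = (-3/5, 2/5, -3)ᵀ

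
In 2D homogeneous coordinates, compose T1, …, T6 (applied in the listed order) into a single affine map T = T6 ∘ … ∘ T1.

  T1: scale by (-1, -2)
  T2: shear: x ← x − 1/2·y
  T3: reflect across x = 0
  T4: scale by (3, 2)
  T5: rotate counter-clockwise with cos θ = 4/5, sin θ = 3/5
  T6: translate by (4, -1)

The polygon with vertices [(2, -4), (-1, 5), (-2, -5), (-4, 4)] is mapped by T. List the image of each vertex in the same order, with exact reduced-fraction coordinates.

image vertices: (44/5, 113/5), (8/5, -139/5), (-4/5, 102/5), (-28/5, -141/5)

T1 scale by (-1, -2): (2, -4) → (-2, 8); (-1, 5) → (1, -10); (-2, -5) → (2, 10); (-4, 4) → (4, -8)
T2 shear: x ← x − 1/2·y: (-2, 8) → (-6, 8); (1, -10) → (6, -10); (2, 10) → (-3, 10); (4, -8) → (8, -8)
T3 reflect across x = 0: (-6, 8) → (6, 8); (6, -10) → (-6, -10); (-3, 10) → (3, 10); (8, -8) → (-8, -8)
T4 scale by (3, 2): (6, 8) → (18, 16); (-6, -10) → (-18, -20); (3, 10) → (9, 20); (-8, -8) → (-24, -16)
T5 rotate counter-clockwise with cos θ = 4/5, sin θ = 3/5: (18, 16) → (24/5, 118/5); (-18, -20) → (-12/5, -134/5); (9, 20) → (-24/5, 107/5); (-24, -16) → (-48/5, -136/5)
T6 translate by (4, -1): (24/5, 118/5) → (44/5, 113/5); (-12/5, -134/5) → (8/5, -139/5); (-24/5, 107/5) → (-4/5, 102/5); (-48/5, -136/5) → (-28/5, -141/5)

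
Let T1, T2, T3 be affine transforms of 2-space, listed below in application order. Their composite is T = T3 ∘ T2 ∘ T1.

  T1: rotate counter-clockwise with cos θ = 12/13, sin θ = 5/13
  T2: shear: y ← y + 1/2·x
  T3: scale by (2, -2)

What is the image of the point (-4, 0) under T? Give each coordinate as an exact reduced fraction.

T1 rotate counter-clockwise with cos θ = 12/13, sin θ = 5/13: (-4, 0) → (-48/13, -20/13)
T2 shear: y ← y + 1/2·x: (-48/13, -20/13) → (-48/13, -44/13)
T3 scale by (2, -2): (-48/13, -44/13) → (-96/13, 88/13)

T(p) = (-96/13, 88/13)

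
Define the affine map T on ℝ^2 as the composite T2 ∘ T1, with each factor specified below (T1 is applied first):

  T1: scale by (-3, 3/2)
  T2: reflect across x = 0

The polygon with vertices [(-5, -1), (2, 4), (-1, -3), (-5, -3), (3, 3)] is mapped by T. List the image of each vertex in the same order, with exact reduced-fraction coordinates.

image vertices: (-15, -3/2), (6, 6), (-3, -9/2), (-15, -9/2), (9, 9/2)

T1 scale by (-3, 3/2): (-5, -1) → (15, -3/2); (2, 4) → (-6, 6); (-1, -3) → (3, -9/2); (-5, -3) → (15, -9/2); (3, 3) → (-9, 9/2)
T2 reflect across x = 0: (15, -3/2) → (-15, -3/2); (-6, 6) → (6, 6); (3, -9/2) → (-3, -9/2); (15, -9/2) → (-15, -9/2); (-9, 9/2) → (9, 9/2)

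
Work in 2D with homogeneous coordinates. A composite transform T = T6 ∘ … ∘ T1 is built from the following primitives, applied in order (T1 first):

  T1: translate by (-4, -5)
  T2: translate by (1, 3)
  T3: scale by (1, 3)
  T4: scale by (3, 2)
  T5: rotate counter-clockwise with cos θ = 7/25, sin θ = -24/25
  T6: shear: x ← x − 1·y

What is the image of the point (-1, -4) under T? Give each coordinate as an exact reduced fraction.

T(p) = (-984/25, 36/25)

T1 translate by (-4, -5): (-1, -4) → (-5, -9)
T2 translate by (1, 3): (-5, -9) → (-4, -6)
T3 scale by (1, 3): (-4, -6) → (-4, -18)
T4 scale by (3, 2): (-4, -18) → (-12, -36)
T5 rotate counter-clockwise with cos θ = 7/25, sin θ = -24/25: (-12, -36) → (-948/25, 36/25)
T6 shear: x ← x − 1·y: (-948/25, 36/25) → (-984/25, 36/25)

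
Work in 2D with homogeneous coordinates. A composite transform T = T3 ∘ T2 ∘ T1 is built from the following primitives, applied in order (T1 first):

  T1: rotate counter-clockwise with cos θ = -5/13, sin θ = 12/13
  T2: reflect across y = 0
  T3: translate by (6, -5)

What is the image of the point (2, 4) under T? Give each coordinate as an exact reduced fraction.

T(p) = (20/13, -69/13)

T1 rotate counter-clockwise with cos θ = -5/13, sin θ = 12/13: (2, 4) → (-58/13, 4/13)
T2 reflect across y = 0: (-58/13, 4/13) → (-58/13, -4/13)
T3 translate by (6, -5): (-58/13, -4/13) → (20/13, -69/13)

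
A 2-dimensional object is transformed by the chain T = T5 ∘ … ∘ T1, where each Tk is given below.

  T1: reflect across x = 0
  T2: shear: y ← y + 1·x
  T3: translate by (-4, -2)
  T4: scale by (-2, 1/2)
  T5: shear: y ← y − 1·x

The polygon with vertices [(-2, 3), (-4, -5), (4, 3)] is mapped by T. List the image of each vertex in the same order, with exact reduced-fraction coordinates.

T1 reflect across x = 0: (-2, 3) → (2, 3); (-4, -5) → (4, -5); (4, 3) → (-4, 3)
T2 shear: y ← y + 1·x: (2, 3) → (2, 5); (4, -5) → (4, -1); (-4, 3) → (-4, -1)
T3 translate by (-4, -2): (2, 5) → (-2, 3); (4, -1) → (0, -3); (-4, -1) → (-8, -3)
T4 scale by (-2, 1/2): (-2, 3) → (4, 3/2); (0, -3) → (0, -3/2); (-8, -3) → (16, -3/2)
T5 shear: y ← y − 1·x: (4, 3/2) → (4, -5/2); (0, -3/2) → (0, -3/2); (16, -3/2) → (16, -35/2)

image vertices: (4, -5/2), (0, -3/2), (16, -35/2)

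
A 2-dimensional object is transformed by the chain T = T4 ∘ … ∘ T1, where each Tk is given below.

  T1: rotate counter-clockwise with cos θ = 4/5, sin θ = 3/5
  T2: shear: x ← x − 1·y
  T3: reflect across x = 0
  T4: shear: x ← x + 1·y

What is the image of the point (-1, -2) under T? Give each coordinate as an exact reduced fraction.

T1 rotate counter-clockwise with cos θ = 4/5, sin θ = 3/5: (-1, -2) → (2/5, -11/5)
T2 shear: x ← x − 1·y: (2/5, -11/5) → (13/5, -11/5)
T3 reflect across x = 0: (13/5, -11/5) → (-13/5, -11/5)
T4 shear: x ← x + 1·y: (-13/5, -11/5) → (-24/5, -11/5)

T(p) = (-24/5, -11/5)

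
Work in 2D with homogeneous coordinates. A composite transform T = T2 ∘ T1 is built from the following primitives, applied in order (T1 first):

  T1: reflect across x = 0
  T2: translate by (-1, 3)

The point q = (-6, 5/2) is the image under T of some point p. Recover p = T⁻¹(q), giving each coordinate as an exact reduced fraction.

p = (5, -1/2)

T1 = [-1 0 0; 0 1 0; 0 0 1]
T2·T1 = [-1 0 -1; 0 1 3; 0 0 1]
det M = -1; M⁻¹ = [-1 0 -1; 0 1 -3; 0 0 1]
M⁻¹ · (-6, 5/2)ᵀ = (5, -1/2)ᵀ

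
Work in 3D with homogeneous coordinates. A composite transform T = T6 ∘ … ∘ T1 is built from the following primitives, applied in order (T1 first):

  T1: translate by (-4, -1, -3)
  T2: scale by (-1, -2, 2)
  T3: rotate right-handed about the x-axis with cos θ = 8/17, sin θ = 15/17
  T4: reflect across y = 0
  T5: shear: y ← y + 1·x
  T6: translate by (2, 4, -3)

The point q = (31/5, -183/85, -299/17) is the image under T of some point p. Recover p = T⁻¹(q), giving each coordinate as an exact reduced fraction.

T1 = [1 0 0 -4; 0 1 0 -1; 0 0 1 -3; 0 0 0 1]
T2·T1 = [-1 0 0 4; 0 -2 0 2; 0 0 2 -6; 0 0 0 1]
T3·…·T1 = [-1 0 0 4; 0 -16/17 -30/17 106/17; 0 -30/17 16/17 -18/17; 0 0 0 1]
T4·…·T1 = [-1 0 0 4; 0 16/17 30/17 -106/17; 0 -30/17 16/17 -18/17; 0 0 0 1]
T5·…·T1 = [-1 0 0 4; -1 16/17 30/17 -38/17; 0 -30/17 16/17 -18/17; 0 0 0 1]
T6·…·T1 = [-1 0 0 6; -1 16/17 30/17 30/17; 0 -30/17 16/17 -69/17; 0 0 0 1]
det M = -4; M⁻¹ = [-1 0 0 6; -4/17 4/17 -15/34 -27/34; -15/34 15/34 4/17 48/17; 0 0 0 1]
M⁻¹ · (31/5, -183/85, -299/17)ᵀ = (-1/5, 5, -5)ᵀ

p = (-1/5, 5, -5)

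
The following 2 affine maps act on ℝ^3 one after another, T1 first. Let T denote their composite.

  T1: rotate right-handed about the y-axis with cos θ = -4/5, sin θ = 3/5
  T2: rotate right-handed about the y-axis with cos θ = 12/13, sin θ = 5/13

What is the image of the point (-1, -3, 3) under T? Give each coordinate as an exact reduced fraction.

T(p) = (111/65, -3, -173/65)

T1 rotate right-handed about the y-axis with cos θ = -4/5, sin θ = 3/5: (-1, -3, 3) → (13/5, -3, -9/5)
T2 rotate right-handed about the y-axis with cos θ = 12/13, sin θ = 5/13: (13/5, -3, -9/5) → (111/65, -3, -173/65)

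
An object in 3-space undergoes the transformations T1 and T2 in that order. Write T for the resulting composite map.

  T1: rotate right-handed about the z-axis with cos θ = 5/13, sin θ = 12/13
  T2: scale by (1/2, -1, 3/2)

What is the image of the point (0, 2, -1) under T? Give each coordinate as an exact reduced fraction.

T(p) = (-12/13, -10/13, -3/2)

T1 rotate right-handed about the z-axis with cos θ = 5/13, sin θ = 12/13: (0, 2, -1) → (-24/13, 10/13, -1)
T2 scale by (1/2, -1, 3/2): (-24/13, 10/13, -1) → (-12/13, -10/13, -3/2)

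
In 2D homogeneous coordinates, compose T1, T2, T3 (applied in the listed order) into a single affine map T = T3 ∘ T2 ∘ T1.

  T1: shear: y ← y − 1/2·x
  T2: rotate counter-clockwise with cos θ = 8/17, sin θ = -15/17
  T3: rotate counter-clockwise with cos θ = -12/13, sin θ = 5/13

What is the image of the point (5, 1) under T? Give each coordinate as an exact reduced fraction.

T1 shear: y ← y − 1/2·x: (5, 1) → (5, -3/2)
T2 rotate counter-clockwise with cos θ = 8/17, sin θ = -15/17: (5, -3/2) → (35/34, -87/17)
T3 rotate counter-clockwise with cos θ = -12/13, sin θ = 5/13: (35/34, -87/17) → (225/221, 2263/442)

T(p) = (225/221, 2263/442)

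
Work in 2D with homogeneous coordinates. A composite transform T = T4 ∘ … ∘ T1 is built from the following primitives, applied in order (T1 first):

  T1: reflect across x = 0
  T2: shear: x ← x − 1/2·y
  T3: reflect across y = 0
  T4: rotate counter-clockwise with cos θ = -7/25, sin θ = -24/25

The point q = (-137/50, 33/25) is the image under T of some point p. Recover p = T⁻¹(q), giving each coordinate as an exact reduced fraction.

p = (-1, 3)

T1 = [-1 0 0; 0 1 0; 0 0 1]
T2·T1 = [-1 -1/2 0; 0 1 0; 0 0 1]
T3·…·T1 = [-1 -1/2 0; 0 -1 0; 0 0 1]
T4·…·T1 = [7/25 -41/50 0; 24/25 19/25 0; 0 0 1]
det M = 1; M⁻¹ = [19/25 41/50 0; -24/25 7/25 0; 0 0 1]
M⁻¹ · (-137/50, 33/25)ᵀ = (-1, 3)ᵀ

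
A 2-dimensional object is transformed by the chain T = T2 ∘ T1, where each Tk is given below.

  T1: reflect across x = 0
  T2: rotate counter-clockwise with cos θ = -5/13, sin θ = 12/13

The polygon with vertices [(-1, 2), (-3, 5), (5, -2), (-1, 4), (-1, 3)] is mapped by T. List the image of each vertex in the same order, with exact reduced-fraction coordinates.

T1 reflect across x = 0: (-1, 2) → (1, 2); (-3, 5) → (3, 5); (5, -2) → (-5, -2); (-1, 4) → (1, 4); (-1, 3) → (1, 3)
T2 rotate counter-clockwise with cos θ = -5/13, sin θ = 12/13: (1, 2) → (-29/13, 2/13); (3, 5) → (-75/13, 11/13); (-5, -2) → (49/13, -50/13); (1, 4) → (-53/13, -8/13); (1, 3) → (-41/13, -3/13)

image vertices: (-29/13, 2/13), (-75/13, 11/13), (49/13, -50/13), (-53/13, -8/13), (-41/13, -3/13)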